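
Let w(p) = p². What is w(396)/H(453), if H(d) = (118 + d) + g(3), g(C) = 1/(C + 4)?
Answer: 548856/1999 ≈ 274.57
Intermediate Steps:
g(C) = 1/(4 + C)
H(d) = 827/7 + d (H(d) = (118 + d) + 1/(4 + 3) = (118 + d) + 1/7 = (118 + d) + ⅐ = 827/7 + d)
w(396)/H(453) = 396²/(827/7 + 453) = 156816/(3998/7) = 156816*(7/3998) = 548856/1999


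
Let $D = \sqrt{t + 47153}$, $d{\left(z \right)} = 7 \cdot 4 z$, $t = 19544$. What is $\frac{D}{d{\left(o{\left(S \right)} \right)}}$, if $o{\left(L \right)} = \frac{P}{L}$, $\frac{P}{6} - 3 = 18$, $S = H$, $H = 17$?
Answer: $\frac{17 \sqrt{66697}}{3528} \approx 1.2444$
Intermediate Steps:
$S = 17$
$P = 126$ ($P = 18 + 6 \cdot 18 = 18 + 108 = 126$)
$o{\left(L \right)} = \frac{126}{L}$
$d{\left(z \right)} = 28 z$
$D = \sqrt{66697}$ ($D = \sqrt{19544 + 47153} = \sqrt{66697} \approx 258.26$)
$\frac{D}{d{\left(o{\left(S \right)} \right)}} = \frac{\sqrt{66697}}{28 \cdot \frac{126}{17}} = \frac{\sqrt{66697}}{\frac{3528}{17}} = \sqrt{66697} \cdot \frac{17}{3528} = \frac{17 \sqrt{66697}}{3528}$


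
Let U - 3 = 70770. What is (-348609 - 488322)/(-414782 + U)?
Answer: 836931/344009 ≈ 2.4329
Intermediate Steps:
U = 70773 (U = 3 + 70770 = 70773)
(-348609 - 488322)/(-414782 + U) = (-348609 - 488322)/(-414782 + 70773) = -836931/(-344009) = -836931*(-1/344009) = 836931/344009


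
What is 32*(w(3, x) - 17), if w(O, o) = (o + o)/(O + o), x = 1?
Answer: -528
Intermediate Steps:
w(O, o) = 2*o/(O + o) (w(O, o) = (2*o)/(O + o) = 2*o/(O + o))
32*(w(3, x) - 17) = 32*(2*1/(3 + 1) - 17) = 32*(2*1/4 - 17) = 32*(2*1*(¼) - 17) = 32*(½ - 17) = 32*(-33/2) = -528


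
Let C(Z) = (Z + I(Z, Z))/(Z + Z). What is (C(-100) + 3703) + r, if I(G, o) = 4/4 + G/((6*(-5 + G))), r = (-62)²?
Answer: 95098427/12600 ≈ 7547.5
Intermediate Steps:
r = 3844
I(G, o) = 1 + G/(-30 + 6*G) (I(G, o) = 4*(¼) + G/(-30 + 6*G) = 1 + G/(-30 + 6*G))
C(Z) = (Z + (-30 + 7*Z)/(6*(-5 + Z)))/(2*Z) (C(Z) = (Z + (-30 + 7*Z)/(6*(-5 + Z)))/(Z + Z) = (Z + (-30 + 7*Z)/(6*(-5 + Z)))/((2*Z)) = (Z + (-30 + 7*Z)/(6*(-5 + Z)))*(1/(2*Z)) = (Z + (-30 + 7*Z)/(6*(-5 + Z)))/(2*Z))
(C(-100) + 3703) + r = ((1/12)*(-30 - 23*(-100) + 6*(-100)²)/(-100*(-5 - 100)) + 3703) + 3844 = ((1/12)*(-1/100)*(-30 + 2300 + 6*10000)/(-105) + 3703) + 3844 = ((1/12)*(-1/100)*(-1/105)*(-30 + 2300 + 60000) + 3703) + 3844 = ((1/12)*(-1/100)*(-1/105)*62270 + 3703) + 3844 = (6227/12600 + 3703) + 3844 = 46664027/12600 + 3844 = 95098427/12600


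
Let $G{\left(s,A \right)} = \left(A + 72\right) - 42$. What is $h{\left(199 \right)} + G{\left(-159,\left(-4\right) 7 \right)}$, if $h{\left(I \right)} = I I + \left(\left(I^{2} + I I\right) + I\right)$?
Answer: $119004$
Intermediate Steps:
$G{\left(s,A \right)} = 30 + A$ ($G{\left(s,A \right)} = \left(72 + A\right) - 42 = 30 + A$)
$h{\left(I \right)} = I + 3 I^{2}$ ($h{\left(I \right)} = I^{2} + \left(\left(I^{2} + I^{2}\right) + I\right) = I^{2} + \left(2 I^{2} + I\right) = I^{2} + \left(I + 2 I^{2}\right) = I + 3 I^{2}$)
$h{\left(199 \right)} + G{\left(-159,\left(-4\right) 7 \right)} = 199 \left(1 + 3 \cdot 199\right) + \left(30 - 28\right) = 199 \left(1 + 597\right) + \left(30 - 28\right) = 199 \cdot 598 + 2 = 119002 + 2 = 119004$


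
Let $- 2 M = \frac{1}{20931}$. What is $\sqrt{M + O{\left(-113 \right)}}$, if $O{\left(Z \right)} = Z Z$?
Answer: $\frac{\sqrt{22376740882974}}{41862} \approx 113.0$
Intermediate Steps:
$O{\left(Z \right)} = Z^{2}$
$M = - \frac{1}{41862}$ ($M = - \frac{1}{2 \cdot 20931} = \left(- \frac{1}{2}\right) \frac{1}{20931} = - \frac{1}{41862} \approx -2.3888 \cdot 10^{-5}$)
$\sqrt{M + O{\left(-113 \right)}} = \sqrt{- \frac{1}{41862} + \left(-113\right)^{2}} = \sqrt{- \frac{1}{41862} + 12769} = \sqrt{\frac{534535877}{41862}} = \frac{\sqrt{22376740882974}}{41862}$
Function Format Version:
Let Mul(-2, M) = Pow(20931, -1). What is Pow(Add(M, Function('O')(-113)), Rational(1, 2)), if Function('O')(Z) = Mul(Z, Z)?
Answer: Mul(Rational(1, 41862), Pow(22376740882974, Rational(1, 2))) ≈ 113.00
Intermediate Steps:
Function('O')(Z) = Pow(Z, 2)
M = Rational(-1, 41862) (M = Mul(Rational(-1, 2), Pow(20931, -1)) = Mul(Rational(-1, 2), Rational(1, 20931)) = Rational(-1, 41862) ≈ -2.3888e-5)
Pow(Add(M, Function('O')(-113)), Rational(1, 2)) = Pow(Add(Rational(-1, 41862), Pow(-113, 2)), Rational(1, 2)) = Pow(Add(Rational(-1, 41862), 12769), Rational(1, 2)) = Pow(Rational(534535877, 41862), Rational(1, 2)) = Mul(Rational(1, 41862), Pow(22376740882974, Rational(1, 2)))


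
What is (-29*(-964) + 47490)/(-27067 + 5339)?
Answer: -5389/1552 ≈ -3.4723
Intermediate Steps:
(-29*(-964) + 47490)/(-27067 + 5339) = (27956 + 47490)/(-21728) = 75446*(-1/21728) = -5389/1552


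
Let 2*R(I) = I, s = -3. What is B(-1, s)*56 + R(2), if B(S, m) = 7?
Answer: 393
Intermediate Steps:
R(I) = I/2
B(-1, s)*56 + R(2) = 7*56 + (1/2)*2 = 392 + 1 = 393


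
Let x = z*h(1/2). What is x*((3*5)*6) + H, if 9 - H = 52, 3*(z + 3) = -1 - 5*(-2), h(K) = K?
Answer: -43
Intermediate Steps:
z = 0 (z = -3 + (-1 - 5*(-2))/3 = -3 + (-1 + 10)/3 = -3 + (1/3)*9 = -3 + 3 = 0)
H = -43 (H = 9 - 1*52 = 9 - 52 = -43)
x = 0 (x = 0/2 = 0*(1/2) = 0)
x*((3*5)*6) + H = 0*((3*5)*6) - 43 = 0*(15*6) - 43 = 0*90 - 43 = 0 - 43 = -43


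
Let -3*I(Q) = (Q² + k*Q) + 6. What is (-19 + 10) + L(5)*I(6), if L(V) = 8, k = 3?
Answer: -169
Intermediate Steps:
I(Q) = -2 - Q - Q²/3 (I(Q) = -((Q² + 3*Q) + 6)/3 = -(6 + Q² + 3*Q)/3 = -2 - Q - Q²/3)
(-19 + 10) + L(5)*I(6) = (-19 + 10) + 8*(-2 - 1*6 - ⅓*6²) = -9 + 8*(-2 - 6 - ⅓*36) = -9 + 8*(-2 - 6 - 12) = -9 + 8*(-20) = -9 - 160 = -169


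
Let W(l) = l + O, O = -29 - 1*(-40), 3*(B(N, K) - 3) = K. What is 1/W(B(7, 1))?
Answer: 3/43 ≈ 0.069767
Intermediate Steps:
B(N, K) = 3 + K/3
O = 11 (O = -29 + 40 = 11)
W(l) = 11 + l (W(l) = l + 11 = 11 + l)
1/W(B(7, 1)) = 1/(11 + (3 + (⅓)*1)) = 1/(11 + (3 + ⅓)) = 1/(11 + 10/3) = 1/(43/3) = 3/43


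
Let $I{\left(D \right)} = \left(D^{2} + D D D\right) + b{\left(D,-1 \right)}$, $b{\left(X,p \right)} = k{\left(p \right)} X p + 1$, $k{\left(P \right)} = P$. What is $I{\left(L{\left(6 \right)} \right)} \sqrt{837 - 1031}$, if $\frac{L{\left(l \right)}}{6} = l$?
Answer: $47989 i \sqrt{194} \approx 6.6841 \cdot 10^{5} i$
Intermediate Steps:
$L{\left(l \right)} = 6 l$
$b{\left(X,p \right)} = 1 + X p^{2}$ ($b{\left(X,p \right)} = p X p + 1 = X p p + 1 = X p^{2} + 1 = 1 + X p^{2}$)
$I{\left(D \right)} = 1 + D + D^{2} + D^{3}$ ($I{\left(D \right)} = \left(D^{2} + D D D\right) + \left(1 + D \left(-1\right)^{2}\right) = \left(D^{2} + D^{2} D\right) + \left(1 + D 1\right) = \left(D^{2} + D^{3}\right) + \left(1 + D\right) = 1 + D + D^{2} + D^{3}$)
$I{\left(L{\left(6 \right)} \right)} \sqrt{837 - 1031} = \left(1 + 6 \cdot 6 + \left(6 \cdot 6\right)^{2} + \left(6 \cdot 6\right)^{3}\right) \sqrt{837 - 1031} = \left(1 + 36 + 36^{2} + 36^{3}\right) \sqrt{-194} = \left(1 + 36 + 1296 + 46656\right) i \sqrt{194} = 47989 i \sqrt{194}$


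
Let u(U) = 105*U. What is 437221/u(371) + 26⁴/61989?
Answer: 4989376961/268309055 ≈ 18.596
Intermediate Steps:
437221/u(371) + 26⁴/61989 = 437221/((105*371)) + 26⁴/61989 = 437221/38955 + 456976*(1/61989) = 437221*(1/38955) + 456976/61989 = 437221/38955 + 456976/61989 = 4989376961/268309055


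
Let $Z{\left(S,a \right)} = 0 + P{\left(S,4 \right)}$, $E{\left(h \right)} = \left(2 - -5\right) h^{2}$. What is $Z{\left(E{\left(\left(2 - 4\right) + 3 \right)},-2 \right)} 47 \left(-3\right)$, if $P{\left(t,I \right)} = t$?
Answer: $-987$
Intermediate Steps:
$E{\left(h \right)} = 7 h^{2}$ ($E{\left(h \right)} = \left(2 + 5\right) h^{2} = 7 h^{2}$)
$Z{\left(S,a \right)} = S$ ($Z{\left(S,a \right)} = 0 + S = S$)
$Z{\left(E{\left(\left(2 - 4\right) + 3 \right)},-2 \right)} 47 \left(-3\right) = 7 \left(\left(2 - 4\right) + 3\right)^{2} \cdot 47 \left(-3\right) = 7 \left(-2 + 3\right)^{2} \cdot 47 \left(-3\right) = 7 \cdot 1^{2} \cdot 47 \left(-3\right) = 7 \cdot 1 \cdot 47 \left(-3\right) = 7 \cdot 47 \left(-3\right) = 329 \left(-3\right) = -987$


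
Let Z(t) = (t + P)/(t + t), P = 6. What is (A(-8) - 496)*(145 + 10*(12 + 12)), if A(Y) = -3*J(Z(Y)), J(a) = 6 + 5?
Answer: -203665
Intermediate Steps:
Z(t) = (6 + t)/(2*t) (Z(t) = (t + 6)/(t + t) = (6 + t)/((2*t)) = (6 + t)*(1/(2*t)) = (6 + t)/(2*t))
J(a) = 11
A(Y) = -33 (A(Y) = -3*11 = -33)
(A(-8) - 496)*(145 + 10*(12 + 12)) = (-33 - 496)*(145 + 10*(12 + 12)) = -529*(145 + 10*24) = -529*(145 + 240) = -529*385 = -203665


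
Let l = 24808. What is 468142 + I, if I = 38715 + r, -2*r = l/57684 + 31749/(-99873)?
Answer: 162224468233505/320059674 ≈ 5.0686e+5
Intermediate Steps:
r = -17951113/320059674 (r = -(24808/57684 + 31749/(-99873))/2 = -(24808*(1/57684) + 31749*(-1/99873))/2 = -(6202/14421 - 10583/33291)/2 = -1/2*17951113/160029837 = -17951113/320059674 ≈ -0.056087)
I = 12391092327797/320059674 (I = 38715 - 17951113/320059674 = 12391092327797/320059674 ≈ 38715.)
468142 + I = 468142 + 12391092327797/320059674 = 162224468233505/320059674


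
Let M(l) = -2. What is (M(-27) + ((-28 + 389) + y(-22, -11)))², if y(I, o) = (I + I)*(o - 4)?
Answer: 1038361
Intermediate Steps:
y(I, o) = 2*I*(-4 + o) (y(I, o) = (2*I)*(-4 + o) = 2*I*(-4 + o))
(M(-27) + ((-28 + 389) + y(-22, -11)))² = (-2 + ((-28 + 389) + 2*(-22)*(-4 - 11)))² = (-2 + (361 + 2*(-22)*(-15)))² = (-2 + (361 + 660))² = (-2 + 1021)² = 1019² = 1038361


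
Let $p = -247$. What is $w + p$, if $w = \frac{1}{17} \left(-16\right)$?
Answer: $- \frac{4215}{17} \approx -247.94$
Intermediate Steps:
$w = - \frac{16}{17}$ ($w = \frac{1}{17} \left(-16\right) = - \frac{16}{17} \approx -0.94118$)
$w + p = - \frac{16}{17} - 247 = - \frac{4215}{17}$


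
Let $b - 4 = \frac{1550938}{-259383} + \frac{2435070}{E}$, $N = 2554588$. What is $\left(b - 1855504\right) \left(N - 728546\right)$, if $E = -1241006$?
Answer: $- \frac{545329478029161929747198}{160947929649} \approx -3.3882 \cdot 10^{12}$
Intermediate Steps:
$b = - \frac{634377844123}{160947929649}$ ($b = 4 + \left(\frac{1550938}{-259383} + \frac{2435070}{-1241006}\right) = 4 + \left(1550938 \left(- \frac{1}{259383}\right) + 2435070 \left(- \frac{1}{1241006}\right)\right) = 4 - \frac{1278169562719}{160947929649} = - \frac{634377844123}{160947929649} \approx -3.9415$)
$\left(b - 1855504\right) \left(N - 728546\right) = \left(- \frac{634377844123}{160947929649} - 1855504\right) \left(2554588 - 728546\right) = \left(- \frac{298640161633282219}{160947929649}\right) 1826042 = - \frac{545329478029161929747198}{160947929649}$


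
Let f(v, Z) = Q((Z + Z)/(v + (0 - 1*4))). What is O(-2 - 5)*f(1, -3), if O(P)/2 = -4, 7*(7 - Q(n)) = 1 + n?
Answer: -368/7 ≈ -52.571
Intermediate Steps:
Q(n) = 48/7 - n/7 (Q(n) = 7 - (1 + n)/7 = 7 + (-1/7 - n/7) = 48/7 - n/7)
f(v, Z) = 48/7 - 2*Z/(7*(-4 + v)) (f(v, Z) = 48/7 - (Z + Z)/(7*(v + (0 - 1*4))) = 48/7 - 2*Z/(7*(v + (0 - 4))) = 48/7 - 2*Z/(7*(v - 4)) = 48/7 - 2*Z/(7*(-4 + v)))
O(P) = -8 (O(P) = 2*(-4) = -8)
O(-2 - 5)*f(1, -3) = -16*(-96 - 1*(-3) + 24*1)/(7*(-4 + 1)) = -16*(-96 + 3 + 24)/(7*(-3)) = -16*(-1)*(-69)/(7*3) = -8*46/7 = -368/7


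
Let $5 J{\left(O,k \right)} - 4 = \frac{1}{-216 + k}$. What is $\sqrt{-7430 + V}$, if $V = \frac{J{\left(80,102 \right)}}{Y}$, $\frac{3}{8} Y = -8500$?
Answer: $\frac{i \sqrt{31006578946965}}{64600} \approx 86.198 i$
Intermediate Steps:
$Y = - \frac{68000}{3}$ ($Y = \frac{8}{3} \left(-8500\right) = - \frac{68000}{3} \approx -22667.0$)
$J{\left(O,k \right)} = \frac{4}{5} + \frac{1}{5 \left(-216 + k\right)}$
$V = - \frac{91}{2584000}$ ($V = \frac{\frac{1}{5} \frac{1}{-216 + 102} \left(-863 + 4 \cdot 102\right)}{- \frac{68000}{3}} = \frac{-863 + 408}{5 \left(-114\right)} \left(- \frac{3}{68000}\right) = \frac{1}{5} \left(- \frac{1}{114}\right) \left(-455\right) \left(- \frac{3}{68000}\right) = \frac{91}{114} \left(- \frac{3}{68000}\right) = - \frac{91}{2584000} \approx -3.5217 \cdot 10^{-5}$)
$\sqrt{-7430 + V} = \sqrt{-7430 - \frac{91}{2584000}} = \sqrt{- \frac{19199120091}{2584000}} = \frac{i \sqrt{31006578946965}}{64600}$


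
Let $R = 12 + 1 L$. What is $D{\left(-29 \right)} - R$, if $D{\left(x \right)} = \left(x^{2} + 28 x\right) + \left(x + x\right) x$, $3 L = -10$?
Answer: $\frac{5107}{3} \approx 1702.3$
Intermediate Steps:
$L = - \frac{10}{3}$ ($L = \frac{1}{3} \left(-10\right) = - \frac{10}{3} \approx -3.3333$)
$D{\left(x \right)} = 3 x^{2} + 28 x$ ($D{\left(x \right)} = \left(x^{2} + 28 x\right) + 2 x x = \left(x^{2} + 28 x\right) + 2 x^{2} = 3 x^{2} + 28 x$)
$R = \frac{26}{3}$ ($R = 12 + 1 \left(- \frac{10}{3}\right) = 12 - \frac{10}{3} = \frac{26}{3} \approx 8.6667$)
$D{\left(-29 \right)} - R = - 29 \left(28 + 3 \left(-29\right)\right) - \frac{26}{3} = - 29 \left(28 - 87\right) - \frac{26}{3} = \left(-29\right) \left(-59\right) - \frac{26}{3} = 1711 - \frac{26}{3} = \frac{5107}{3}$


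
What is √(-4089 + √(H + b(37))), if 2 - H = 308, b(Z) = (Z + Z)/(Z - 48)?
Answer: √(-494769 + 44*I*√2365)/11 ≈ 0.13827 + 63.945*I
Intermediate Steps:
b(Z) = 2*Z/(-48 + Z) (b(Z) = (2*Z)/(-48 + Z) = 2*Z/(-48 + Z))
H = -306 (H = 2 - 1*308 = 2 - 308 = -306)
√(-4089 + √(H + b(37))) = √(-4089 + √(-306 + 2*37/(-48 + 37))) = √(-4089 + √(-306 + 2*37/(-11))) = √(-4089 + √(-306 + 2*37*(-1/11))) = √(-4089 + √(-306 - 74/11)) = √(-4089 + √(-3440/11)) = √(-4089 + 4*I*√2365/11)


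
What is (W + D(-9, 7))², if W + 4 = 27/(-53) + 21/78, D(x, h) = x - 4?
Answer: 564395049/1898884 ≈ 297.22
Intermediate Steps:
D(x, h) = -4 + x
W = -5843/1378 (W = -4 + (27/(-53) + 21/78) = -4 + (27*(-1/53) + 21*(1/78)) = -4 + (-27/53 + 7/26) = -4 - 331/1378 = -5843/1378 ≈ -4.2402)
(W + D(-9, 7))² = (-5843/1378 + (-4 - 9))² = (-5843/1378 - 13)² = (-23757/1378)² = 564395049/1898884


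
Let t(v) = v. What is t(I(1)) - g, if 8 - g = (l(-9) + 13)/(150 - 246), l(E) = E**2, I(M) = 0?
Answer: -431/48 ≈ -8.9792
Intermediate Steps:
g = 431/48 (g = 8 - ((-9)**2 + 13)/(150 - 246) = 8 - (81 + 13)/(-96) = 8 - 94*(-1)/96 = 8 - 1*(-47/48) = 8 + 47/48 = 431/48 ≈ 8.9792)
t(I(1)) - g = 0 - 1*431/48 = 0 - 431/48 = -431/48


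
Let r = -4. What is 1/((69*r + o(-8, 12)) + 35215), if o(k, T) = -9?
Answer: 1/34930 ≈ 2.8629e-5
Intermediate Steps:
1/((69*r + o(-8, 12)) + 35215) = 1/((69*(-4) - 9) + 35215) = 1/((-276 - 9) + 35215) = 1/(-285 + 35215) = 1/34930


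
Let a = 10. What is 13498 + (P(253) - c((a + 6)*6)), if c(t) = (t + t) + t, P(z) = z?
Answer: 13463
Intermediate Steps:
c(t) = 3*t (c(t) = 2*t + t = 3*t)
13498 + (P(253) - c((a + 6)*6)) = 13498 + (253 - 3*(10 + 6)*6) = 13498 + (253 - 3*16*6) = 13498 + (253 - 3*96) = 13498 + (253 - 1*288) = 13498 + (253 - 288) = 13498 - 35 = 13463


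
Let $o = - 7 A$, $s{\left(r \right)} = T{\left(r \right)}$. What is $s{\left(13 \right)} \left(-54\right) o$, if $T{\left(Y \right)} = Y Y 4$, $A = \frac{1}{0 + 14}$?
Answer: $18252$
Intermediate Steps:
$A = \frac{1}{14} \approx 0.071429$
$T{\left(Y \right)} = 4 Y^{2}$ ($T{\left(Y \right)} = Y^{2} \cdot 4 = 4 Y^{2}$)
$s{\left(r \right)} = 4 r^{2}$
$o = - \frac{1}{2}$ ($o = \left(-7\right) \frac{1}{14} = - \frac{1}{2} \approx -0.5$)
$s{\left(13 \right)} \left(-54\right) o = 4 \cdot 13^{2} \left(-54\right) \left(- \frac{1}{2}\right) = 4 \cdot 169 \left(-54\right) \left(- \frac{1}{2}\right) = 676 \left(-54\right) \left(- \frac{1}{2}\right) = \left(-36504\right) \left(- \frac{1}{2}\right) = 18252$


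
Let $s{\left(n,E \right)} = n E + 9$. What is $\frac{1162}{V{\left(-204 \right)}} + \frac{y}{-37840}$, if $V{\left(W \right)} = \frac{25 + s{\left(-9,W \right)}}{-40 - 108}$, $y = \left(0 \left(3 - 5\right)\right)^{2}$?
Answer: $- \frac{85988}{935} \approx -91.966$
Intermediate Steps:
$s{\left(n,E \right)} = 9 + E n$ ($s{\left(n,E \right)} = E n + 9 = 9 + E n$)
$y = 0$ ($y = \left(0 \left(-2\right)\right)^{2} = 0^{2} = 0$)
$V{\left(W \right)} = - \frac{17}{74} + \frac{9 W}{148}$ ($V{\left(W \right)} = \frac{25 + \left(9 + W \left(-9\right)\right)}{-40 - 108} = \frac{25 - \left(-9 + 9 W\right)}{-148} = \left(34 - 9 W\right) \left(- \frac{1}{148}\right) = - \frac{17}{74} + \frac{9 W}{148}$)
$\frac{1162}{V{\left(-204 \right)}} + \frac{y}{-37840} = \frac{1162}{- \frac{17}{74} + \frac{9}{148} \left(-204\right)} + \frac{0}{-37840} = \frac{1162}{- \frac{17}{74} - \frac{459}{37}} + 0 \left(- \frac{1}{37840}\right) = \frac{1162}{- \frac{935}{74}} + 0 = 1162 \left(- \frac{74}{935}\right) + 0 = - \frac{85988}{935} + 0 = - \frac{85988}{935}$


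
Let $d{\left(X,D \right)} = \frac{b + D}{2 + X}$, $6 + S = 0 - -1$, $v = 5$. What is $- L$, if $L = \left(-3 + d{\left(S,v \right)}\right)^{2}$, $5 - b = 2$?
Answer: $- \frac{289}{9} \approx -32.111$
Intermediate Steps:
$b = 3$ ($b = 5 - 2 = 3$)
$S = -5$ ($S = -6 + \left(0 - -1\right) = -6 + \left(0 + 1\right) = -6 + 1 = -5$)
$d{\left(X,D \right)} = \frac{3 + D}{2 + X}$
$L = \frac{289}{9}$ ($L = \left(-3 + \frac{3 + 5}{2 - 5}\right)^{2} = \left(-3 + \frac{1}{-3} \cdot 8\right)^{2} = \left(-3 - \frac{8}{3}\right)^{2} = \left(- \frac{17}{3}\right)^{2} = \frac{289}{9} \approx 32.111$)
$- L = \left(-1\right) \frac{289}{9} = - \frac{289}{9}$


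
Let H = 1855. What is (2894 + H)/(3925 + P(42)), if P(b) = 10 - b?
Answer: 4749/3893 ≈ 1.2199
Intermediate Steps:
(2894 + H)/(3925 + P(42)) = (2894 + 1855)/(3925 + (10 - 1*42)) = 4749/(3925 + (10 - 42)) = 4749/(3925 - 32) = 4749/3893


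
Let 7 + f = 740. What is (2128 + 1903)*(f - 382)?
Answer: 1414881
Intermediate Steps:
f = 733 (f = -7 + 740 = 733)
(2128 + 1903)*(f - 382) = (2128 + 1903)*(733 - 382) = 4031*351 = 1414881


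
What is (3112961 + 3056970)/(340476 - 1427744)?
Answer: -6169931/1087268 ≈ -5.6747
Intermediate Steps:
(3112961 + 3056970)/(340476 - 1427744) = 6169931/(-1087268) = 6169931*(-1/1087268) = -6169931/1087268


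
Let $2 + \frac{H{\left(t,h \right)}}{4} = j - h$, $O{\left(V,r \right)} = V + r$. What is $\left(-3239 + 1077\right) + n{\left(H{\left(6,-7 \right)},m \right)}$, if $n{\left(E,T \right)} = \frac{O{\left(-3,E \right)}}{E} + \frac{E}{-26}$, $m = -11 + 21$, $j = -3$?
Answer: $- \frac{224815}{104} \approx -2161.7$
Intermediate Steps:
$H{\left(t,h \right)} = -20 - 4 h$ ($H{\left(t,h \right)} = -8 + 4 \left(-3 - h\right) = -8 - \left(12 + 4 h\right) = -20 - 4 h$)
$m = 10$
$n{\left(E,T \right)} = - \frac{E}{26} + \frac{-3 + E}{E}$ ($n{\left(E,T \right)} = \frac{-3 + E}{E} + \frac{E}{-26} = \frac{-3 + E}{E} + E \left(- \frac{1}{26}\right) = \frac{-3 + E}{E} - \frac{E}{26} = - \frac{E}{26} + \frac{-3 + E}{E}$)
$\left(-3239 + 1077\right) + n{\left(H{\left(6,-7 \right)},m \right)} = \left(-3239 + 1077\right) - \left(-1 + \frac{3}{-20 - -28} + \frac{-20 - -28}{26}\right) = -2162 - \left(-1 + \frac{3}{-20 + 28} + \frac{-20 + 28}{26}\right) = -2162 - \left(- \frac{9}{13} + \frac{3}{8}\right) = -2162 - - \frac{33}{104} = -2162 + \frac{33}{104} = - \frac{224815}{104}$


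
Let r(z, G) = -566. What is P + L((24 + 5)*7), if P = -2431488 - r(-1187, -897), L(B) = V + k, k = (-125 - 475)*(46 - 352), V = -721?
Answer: -2248043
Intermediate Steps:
k = 183600 (k = -600*(-306) = 183600)
L(B) = 182879 (L(B) = -721 + 183600 = 182879)
P = -2430922 (P = -2431488 - 1*(-566) = -2431488 + 566 = -2430922)
P + L((24 + 5)*7) = -2430922 + 182879 = -2248043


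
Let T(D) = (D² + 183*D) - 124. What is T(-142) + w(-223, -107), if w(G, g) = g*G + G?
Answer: 17692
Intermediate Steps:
T(D) = -124 + D² + 183*D
w(G, g) = G + G*g (w(G, g) = G*g + G = G + G*g)
T(-142) + w(-223, -107) = (-124 + (-142)² + 183*(-142)) - 223*(1 - 107) = (-124 + 20164 - 25986) - 223*(-106) = -5946 + 23638 = 17692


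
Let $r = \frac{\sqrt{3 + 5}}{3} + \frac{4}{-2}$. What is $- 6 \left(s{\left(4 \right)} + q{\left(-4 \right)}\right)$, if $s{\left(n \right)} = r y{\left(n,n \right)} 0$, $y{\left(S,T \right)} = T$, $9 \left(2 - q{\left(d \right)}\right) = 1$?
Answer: $- \frac{34}{3} \approx -11.333$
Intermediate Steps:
$q{\left(d \right)} = \frac{17}{9}$ ($q{\left(d \right)} = 2 - \frac{1}{9} = \frac{17}{9}$)
$r = -2 + \frac{2 \sqrt{2}}{3}$ ($r = \sqrt{8} \cdot \frac{1}{3} + 4 \left(- \frac{1}{2}\right) = 2 \sqrt{2} \cdot \frac{1}{3} - 2 = \frac{2 \sqrt{2}}{3} - 2 = -2 + \frac{2 \sqrt{2}}{3} \approx -1.0572$)
$s{\left(n \right)} = 0$ ($s{\left(n \right)} = \left(-2 + \frac{2 \sqrt{2}}{3}\right) n 0 = n \left(-2 + \frac{2 \sqrt{2}}{3}\right) 0 = 0$)
$- 6 \left(s{\left(4 \right)} + q{\left(-4 \right)}\right) = - 6 \left(0 + \frac{17}{9}\right) = \left(-6\right) \frac{17}{9} = - \frac{34}{3}$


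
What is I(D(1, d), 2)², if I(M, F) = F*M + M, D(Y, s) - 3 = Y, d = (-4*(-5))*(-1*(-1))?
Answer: 144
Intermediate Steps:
d = 20 (d = 20*1 = 20)
D(Y, s) = 3 + Y
I(M, F) = M + F*M
I(D(1, d), 2)² = ((3 + 1)*(1 + 2))² = (4*3)² = 12² = 144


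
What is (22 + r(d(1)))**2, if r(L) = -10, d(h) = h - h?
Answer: 144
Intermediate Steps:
d(h) = 0
(22 + r(d(1)))**2 = (22 - 10)**2 = 12**2 = 144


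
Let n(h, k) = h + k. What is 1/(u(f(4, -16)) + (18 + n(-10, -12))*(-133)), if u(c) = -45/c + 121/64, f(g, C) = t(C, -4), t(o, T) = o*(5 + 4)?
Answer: 64/34189 ≈ 0.0018719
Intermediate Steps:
t(o, T) = 9*o (t(o, T) = o*9 = 9*o)
f(g, C) = 9*C
u(c) = 121/64 - 45/c (u(c) = -45/c + 121*(1/64) = -45/c + 121/64 = 121/64 - 45/c)
1/(u(f(4, -16)) + (18 + n(-10, -12))*(-133)) = 1/((121/64 - 45/(9*(-16))) + (18 + (-10 - 12))*(-133)) = 1/((121/64 - 45/(-144)) + (18 - 22)*(-133)) = 1/((121/64 - 45*(-1/144)) - 4*(-133)) = 1/((121/64 + 5/16) + 532) = 1/(141/64 + 532) = 1/(34189/64) = 64/34189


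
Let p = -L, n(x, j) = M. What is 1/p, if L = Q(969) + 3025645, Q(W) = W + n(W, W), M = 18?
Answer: -1/3026632 ≈ -3.3040e-7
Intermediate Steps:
n(x, j) = 18
Q(W) = 18 + W (Q(W) = W + 18 = 18 + W)
L = 3026632 (L = (18 + 969) + 3025645 = 987 + 3025645 = 3026632)
p = -3026632 (p = -1*3026632 = -3026632)
1/p = 1/(-3026632) = -1/3026632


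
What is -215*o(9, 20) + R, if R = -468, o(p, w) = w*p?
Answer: -39168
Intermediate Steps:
o(p, w) = p*w
-215*o(9, 20) + R = -1935*20 - 468 = -215*180 - 468 = -38700 - 468 = -39168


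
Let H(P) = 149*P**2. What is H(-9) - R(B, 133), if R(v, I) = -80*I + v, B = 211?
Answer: 22498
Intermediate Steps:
R(v, I) = v - 80*I
H(-9) - R(B, 133) = 149*(-9)**2 - (211 - 80*133) = 149*81 - (211 - 10640) = 12069 - 1*(-10429) = 12069 + 10429 = 22498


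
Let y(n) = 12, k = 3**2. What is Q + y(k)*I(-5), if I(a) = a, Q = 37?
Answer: -23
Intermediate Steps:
k = 9
Q + y(k)*I(-5) = 37 + 12*(-5) = 37 - 60 = -23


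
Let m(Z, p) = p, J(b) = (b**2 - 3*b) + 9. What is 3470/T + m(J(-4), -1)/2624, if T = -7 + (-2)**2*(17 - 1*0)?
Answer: 9105219/160064 ≈ 56.885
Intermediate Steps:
J(b) = 9 + b**2 - 3*b
T = 61 (T = -7 + 4*(17 + 0) = -7 + 4*17 = -7 + 68 = 61)
3470/T + m(J(-4), -1)/2624 = 3470/61 - 1/2624 = 9105219/160064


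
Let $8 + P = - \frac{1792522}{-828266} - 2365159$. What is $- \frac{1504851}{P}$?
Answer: $\frac{623208459183}{979492808950} \approx 0.63626$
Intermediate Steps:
$P = - \frac{979492808950}{414133}$ ($P = -8 - \left(2365159 + \frac{1792522}{-828266}\right) = -8 - \frac{979489495886}{414133} = - \frac{979492808950}{414133} \approx -2.3652 \cdot 10^{6}$)
$- \frac{1504851}{P} = - \frac{1504851}{- \frac{979492808950}{414133}} = \left(-1504851\right) \left(- \frac{414133}{979492808950}\right) = \frac{623208459183}{979492808950}$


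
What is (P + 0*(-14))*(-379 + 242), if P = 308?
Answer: -42196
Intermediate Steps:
(P + 0*(-14))*(-379 + 242) = (308 + 0*(-14))*(-379 + 242) = (308 + 0)*(-137) = 308*(-137) = -42196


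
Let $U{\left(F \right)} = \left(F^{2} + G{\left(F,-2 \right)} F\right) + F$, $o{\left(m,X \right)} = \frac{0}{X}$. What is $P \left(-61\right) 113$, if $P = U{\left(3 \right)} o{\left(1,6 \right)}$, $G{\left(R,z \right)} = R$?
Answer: $0$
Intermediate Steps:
$o{\left(m,X \right)} = 0$
$U{\left(F \right)} = F + 2 F^{2}$ ($U{\left(F \right)} = \left(F^{2} + F F\right) + F = \left(F^{2} + F^{2}\right) + F = 2 F^{2} + F = F + 2 F^{2}$)
$P = 0$ ($P = 3 \left(1 + 2 \cdot 3\right) 0 = 3 \left(1 + 6\right) 0 = 3 \cdot 7 \cdot 0 = 21 \cdot 0 = 0$)
$P \left(-61\right) 113 = 0 \left(-61\right) 113 = 0 \cdot 113 = 0$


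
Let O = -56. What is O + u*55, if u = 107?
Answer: 5829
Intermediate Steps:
O + u*55 = -56 + 107*55 = -56 + 5885 = 5829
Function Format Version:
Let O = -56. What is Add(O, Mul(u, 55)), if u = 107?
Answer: 5829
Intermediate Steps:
Add(O, Mul(u, 55)) = Add(-56, Mul(107, 55)) = Add(-56, 5885) = 5829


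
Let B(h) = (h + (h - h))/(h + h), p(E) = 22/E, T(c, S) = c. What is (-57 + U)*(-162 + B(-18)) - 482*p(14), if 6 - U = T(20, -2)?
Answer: 149927/14 ≈ 10709.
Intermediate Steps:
U = -14 (U = 6 - 1*20 = 6 - 20 = -14)
B(h) = ½ (B(h) = (h + 0)/((2*h)) = h*(1/(2*h)) = ½)
(-57 + U)*(-162 + B(-18)) - 482*p(14) = (-57 - 14)*(-162 + ½) - 10604/14 = -71*(-323/2) - 10604/14 = 22933/2 - 482*11/7 = 22933/2 - 5302/7 = 149927/14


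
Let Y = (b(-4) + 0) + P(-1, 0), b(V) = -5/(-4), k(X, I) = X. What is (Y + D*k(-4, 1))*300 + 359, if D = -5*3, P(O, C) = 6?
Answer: 20534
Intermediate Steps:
b(V) = 5/4 (b(V) = -5*(-¼) = 5/4)
D = -15
Y = 29/4 (Y = (5/4 + 0) + 6 = 5/4 + 6 = 29/4 ≈ 7.2500)
(Y + D*k(-4, 1))*300 + 359 = (29/4 - 15*(-4))*300 + 359 = (29/4 + 60)*300 + 359 = (269/4)*300 + 359 = 20175 + 359 = 20534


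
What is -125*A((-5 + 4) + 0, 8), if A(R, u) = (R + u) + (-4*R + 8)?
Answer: -2375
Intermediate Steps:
A(R, u) = 8 + u - 3*R (A(R, u) = (R + u) + (8 - 4*R) = 8 + u - 3*R)
-125*A((-5 + 4) + 0, 8) = -125*(8 + 8 - 3*((-5 + 4) + 0)) = -125*(8 + 8 - 3*(-1 + 0)) = -125*(8 + 8 - 3*(-1)) = -125*(8 + 8 + 3) = -125*19 = -2375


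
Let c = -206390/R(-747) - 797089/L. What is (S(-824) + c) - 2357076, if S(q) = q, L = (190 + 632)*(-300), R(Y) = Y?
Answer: -48255304375613/20467800 ≈ -2.3576e+6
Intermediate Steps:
L = -246600 (L = 822*(-300) = -246600)
c = 5721244387/20467800 (c = -206390/(-747) - 797089/(-246600) = -206390*(-1/747) - 797089*(-1/246600) = 206390/747 + 797089/246600 = 5721244387/20467800 ≈ 279.52)
(S(-824) + c) - 2357076 = (-824 + 5721244387/20467800) - 2357076 = -11144222813/20467800 - 2357076 = -48255304375613/20467800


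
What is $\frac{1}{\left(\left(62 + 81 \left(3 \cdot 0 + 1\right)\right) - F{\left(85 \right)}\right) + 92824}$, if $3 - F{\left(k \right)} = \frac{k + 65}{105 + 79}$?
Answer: $\frac{92}{8552763} \approx 1.0757 \cdot 10^{-5}$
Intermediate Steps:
$F{\left(k \right)} = \frac{487}{184} - \frac{k}{184}$ ($F{\left(k \right)} = 3 - \frac{k + 65}{105 + 79} = 3 - \frac{65 + k}{184} = 3 - \left(65 + k\right) \frac{1}{184} = 3 - \left(\frac{65}{184} + \frac{k}{184}\right) = \frac{487}{184} - \frac{k}{184}$)
$\frac{1}{\left(\left(62 + 81 \left(3 \cdot 0 + 1\right)\right) - F{\left(85 \right)}\right) + 92824} = \frac{1}{\left(\left(62 + 81 \left(3 \cdot 0 + 1\right)\right) - \left(\frac{487}{184} - \frac{85}{184}\right)\right) + 92824} = \frac{1}{\left(\left(62 + 81 \left(0 + 1\right)\right) - \left(\frac{487}{184} - \frac{85}{184}\right)\right) + 92824} = \frac{1}{\left(\left(62 + 81 \cdot 1\right) - \frac{201}{92}\right) + 92824} = \frac{1}{\left(\left(62 + 81\right) - \frac{201}{92}\right) + 92824} = \frac{1}{\left(143 - \frac{201}{92}\right) + 92824} = \frac{1}{\frac{12955}{92} + 92824} = \frac{1}{\frac{8552763}{92}} = \frac{92}{8552763}$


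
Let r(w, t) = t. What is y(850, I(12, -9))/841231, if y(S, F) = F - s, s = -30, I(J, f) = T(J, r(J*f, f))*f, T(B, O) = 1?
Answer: 21/841231 ≈ 2.4963e-5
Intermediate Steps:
I(J, f) = f (I(J, f) = 1*f = f)
y(S, F) = 30 + F (y(S, F) = F - 1*(-30) = F + 30 = 30 + F)
y(850, I(12, -9))/841231 = (30 - 9)/841231 = 21*(1/841231) = 21/841231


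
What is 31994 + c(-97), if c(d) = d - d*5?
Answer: 32382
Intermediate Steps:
c(d) = -4*d (c(d) = d - 5*d = -4*d)
31994 + c(-97) = 31994 - 4*(-97) = 31994 + 388 = 32382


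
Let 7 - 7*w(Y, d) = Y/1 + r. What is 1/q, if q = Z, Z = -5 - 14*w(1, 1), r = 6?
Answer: -⅕ ≈ -0.20000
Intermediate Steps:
w(Y, d) = ⅐ - Y/7 (w(Y, d) = 1 - (Y/1 + 6)/7 = 1 - (1*Y + 6)/7 = 1 - (Y + 6)/7 = 1 - (6 + Y)/7 = 1 + (-6/7 - Y/7) = ⅐ - Y/7)
Z = -5 (Z = -5 - 14*(⅐ - ⅐*1) = -5 - 14*(⅐ - ⅐) = -5 - 14*0 = -5 + 0 = -5)
q = -5
1/q = 1/(-5) = -⅕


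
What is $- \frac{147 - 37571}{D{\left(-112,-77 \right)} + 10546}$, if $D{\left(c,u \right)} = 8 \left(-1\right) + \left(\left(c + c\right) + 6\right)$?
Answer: $\frac{2339}{645} \approx 3.6264$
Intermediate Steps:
$D{\left(c,u \right)} = -2 + 2 c$ ($D{\left(c,u \right)} = -8 + \left(2 c + 6\right) = -8 + \left(6 + 2 c\right) = -2 + 2 c$)
$- \frac{147 - 37571}{D{\left(-112,-77 \right)} + 10546} = - \frac{147 - 37571}{\left(-2 + 2 \left(-112\right)\right) + 10546} = - \frac{-37424}{\left(-2 - 224\right) + 10546} = - \frac{-37424}{-226 + 10546} = - \frac{-37424}{10320} = \left(-1\right) \left(- \frac{2339}{645}\right) = \frac{2339}{645}$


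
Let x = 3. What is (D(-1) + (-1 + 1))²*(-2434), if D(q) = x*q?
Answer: -21906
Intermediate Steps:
D(q) = 3*q
(D(-1) + (-1 + 1))²*(-2434) = (3*(-1) + (-1 + 1))²*(-2434) = (-3 + 0)²*(-2434) = (-3)²*(-2434) = 9*(-2434) = -21906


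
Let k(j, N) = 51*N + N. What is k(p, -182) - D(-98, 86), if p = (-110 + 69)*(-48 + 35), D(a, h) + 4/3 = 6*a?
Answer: -26624/3 ≈ -8874.7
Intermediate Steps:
D(a, h) = -4/3 + 6*a
p = 533 (p = -41*(-13) = 533)
k(j, N) = 52*N
k(p, -182) - D(-98, 86) = 52*(-182) - (-4/3 + 6*(-98)) = -9464 - (-4/3 - 588) = -9464 - 1*(-1768/3) = -9464 + 1768/3 = -26624/3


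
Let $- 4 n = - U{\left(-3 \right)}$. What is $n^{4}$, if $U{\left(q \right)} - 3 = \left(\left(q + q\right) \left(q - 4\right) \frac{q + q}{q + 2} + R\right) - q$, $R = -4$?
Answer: $\frac{260144641}{16} \approx 1.6259 \cdot 10^{7}$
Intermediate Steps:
$U{\left(q \right)} = -1 - q + \frac{4 q^{2} \left(-4 + q\right)}{2 + q}$ ($U{\left(q \right)} = 3 - \left(4 + q - \left(q + q\right) \left(q - 4\right) \frac{q + q}{q + 2}\right) = 3 - \left(4 + q - 2 q \left(-4 + q\right) \frac{2 q}{2 + q}\right) = 3 - \left(4 + q - \frac{4 q^{2} \left(-4 + q\right)}{2 + q}\right) = -1 - q + \frac{4 q^{2} \left(-4 + q\right)}{2 + q}$)
$n = \frac{127}{2}$ ($n = - \frac{\left(-1\right) \frac{-2 - 17 \left(-3\right)^{2} - -9 + 4 \left(-3\right)^{3}}{2 - 3}}{4} = - \frac{\left(-1\right) \frac{-2 - 153 + 9 + 4 \left(-27\right)}{-1}}{4} = - \frac{\left(-1\right) \left(- (-2 - 153 + 9 - 108)\right)}{4} = - \frac{\left(-1\right) \left(\left(-1\right) \left(-254\right)\right)}{4} = - \frac{\left(-1\right) 254}{4} = \left(- \frac{1}{4}\right) \left(-254\right) = \frac{127}{2} \approx 63.5$)
$n^{4} = \left(\frac{127}{2}\right)^{4} = \frac{260144641}{16}$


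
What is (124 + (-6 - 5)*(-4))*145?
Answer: 24360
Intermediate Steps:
(124 + (-6 - 5)*(-4))*145 = (124 - 11*(-4))*145 = (124 + 44)*145 = 168*145 = 24360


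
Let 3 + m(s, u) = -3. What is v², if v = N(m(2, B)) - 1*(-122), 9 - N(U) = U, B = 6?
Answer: 18769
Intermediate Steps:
m(s, u) = -6 (m(s, u) = -3 - 3 = -6)
N(U) = 9 - U
v = 137 (v = (9 - 1*(-6)) - 1*(-122) = (9 + 6) + 122 = 15 + 122 = 137)
v² = 137² = 18769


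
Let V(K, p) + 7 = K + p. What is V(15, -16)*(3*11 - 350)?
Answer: 2536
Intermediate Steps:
V(K, p) = -7 + K + p (V(K, p) = -7 + (K + p) = -7 + K + p)
V(15, -16)*(3*11 - 350) = (-7 + 15 - 16)*(3*11 - 350) = -8*(33 - 350) = -8*(-317) = 2536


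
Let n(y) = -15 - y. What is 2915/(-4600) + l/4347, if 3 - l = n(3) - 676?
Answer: -82307/173880 ≈ -0.47336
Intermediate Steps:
l = 697 (l = 3 - ((-15 - 1*3) - 676) = 3 - ((-15 - 3) - 676) = 3 - (-18 - 676) = 3 - 1*(-694) = 3 + 694 = 697)
2915/(-4600) + l/4347 = 2915/(-4600) + 697/4347 = 2915*(-1/4600) + 697*(1/4347) = -583/920 + 697/4347 = -82307/173880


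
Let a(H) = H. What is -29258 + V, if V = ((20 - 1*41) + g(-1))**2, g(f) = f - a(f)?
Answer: -28817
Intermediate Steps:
g(f) = 0 (g(f) = f - f = 0)
V = 441 (V = ((20 - 1*41) + 0)**2 = ((20 - 41) + 0)**2 = (-21 + 0)**2 = (-21)**2 = 441)
-29258 + V = -29258 + 441 = -28817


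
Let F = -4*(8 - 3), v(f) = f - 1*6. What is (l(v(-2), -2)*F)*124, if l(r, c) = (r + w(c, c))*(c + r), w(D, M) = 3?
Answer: -124000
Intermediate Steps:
v(f) = -6 + f (v(f) = f - 6 = -6 + f)
F = -20 (F = -4*5 = -20)
l(r, c) = (3 + r)*(c + r) (l(r, c) = (r + 3)*(c + r) = (3 + r)*(c + r))
(l(v(-2), -2)*F)*124 = (((-6 - 2)**2 + 3*(-2) + 3*(-6 - 2) - 2*(-6 - 2))*(-20))*124 = (((-8)**2 - 6 + 3*(-8) - 2*(-8))*(-20))*124 = ((64 - 6 - 24 + 16)*(-20))*124 = (50*(-20))*124 = -1000*124 = -124000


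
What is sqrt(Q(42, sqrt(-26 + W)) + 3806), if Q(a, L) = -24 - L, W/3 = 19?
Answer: sqrt(3782 - sqrt(31)) ≈ 61.453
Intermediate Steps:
W = 57 (W = 3*19 = 57)
sqrt(Q(42, sqrt(-26 + W)) + 3806) = sqrt((-24 - sqrt(-26 + 57)) + 3806) = sqrt((-24 - sqrt(31)) + 3806) = sqrt(3782 - sqrt(31))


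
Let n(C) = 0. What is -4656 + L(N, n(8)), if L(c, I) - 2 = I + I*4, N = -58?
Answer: -4654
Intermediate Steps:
L(c, I) = 2 + 5*I (L(c, I) = 2 + (I + I*4) = 2 + (I + 4*I) = 2 + 5*I)
-4656 + L(N, n(8)) = -4656 + (2 + 5*0) = -4656 + (2 + 0) = -4656 + 2 = -4654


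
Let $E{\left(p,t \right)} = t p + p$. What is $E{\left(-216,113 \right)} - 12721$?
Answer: $-37345$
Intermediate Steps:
$E{\left(p,t \right)} = p + p t$ ($E{\left(p,t \right)} = p t + p = p + p t$)
$E{\left(-216,113 \right)} - 12721 = - 216 \left(1 + 113\right) - 12721 = \left(-216\right) 114 - 12721 = -24624 - 12721 = -37345$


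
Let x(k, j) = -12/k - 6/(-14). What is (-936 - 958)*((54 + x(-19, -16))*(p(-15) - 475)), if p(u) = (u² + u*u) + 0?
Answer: 346744050/133 ≈ 2.6071e+6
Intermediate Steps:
p(u) = 2*u² (p(u) = (u² + u²) + 0 = 2*u² + 0 = 2*u²)
x(k, j) = 3/7 - 12/k (x(k, j) = -12/k - 6*(-1/14) = -12/k + 3/7 = 3/7 - 12/k)
(-936 - 958)*((54 + x(-19, -16))*(p(-15) - 475)) = (-936 - 958)*((54 + (3/7 - 12/(-19)))*(2*(-15)² - 475)) = -1894*(54 + (3/7 - 12*(-1/19)))*(2*225 - 475) = -1894*(54 + (3/7 + 12/19))*(450 - 475) = -1894*(54 + 141/133)*(-25) = -13869762*(-25)/133 = -1894*(-183075/133) = 346744050/133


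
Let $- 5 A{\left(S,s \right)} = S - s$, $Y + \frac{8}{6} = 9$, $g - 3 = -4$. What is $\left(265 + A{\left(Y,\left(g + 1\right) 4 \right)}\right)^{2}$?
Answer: $\frac{15618304}{225} \approx 69415.0$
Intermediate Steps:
$g = -1$ ($g = 3 - 4 = -1$)
$Y = \frac{23}{3}$ ($Y = - \frac{4}{3} + 9 = \frac{23}{3} \approx 7.6667$)
$A{\left(S,s \right)} = - \frac{S}{5} + \frac{s}{5}$ ($A{\left(S,s \right)} = - \frac{S - s}{5} = - \frac{S}{5} + \frac{s}{5}$)
$\left(265 + A{\left(Y,\left(g + 1\right) 4 \right)}\right)^{2} = \left(265 + \left(\left(- \frac{1}{5}\right) \frac{23}{3} + \frac{\left(-1 + 1\right) 4}{5}\right)\right)^{2} = \left(265 - \left(\frac{23}{15} - \frac{0 \cdot 4}{5}\right)\right)^{2} = \left(265 + \left(- \frac{23}{15} + \frac{1}{5} \cdot 0\right)\right)^{2} = \left(265 + \left(- \frac{23}{15} + 0\right)\right)^{2} = \left(265 - \frac{23}{15}\right)^{2} = \left(\frac{3952}{15}\right)^{2} = \frac{15618304}{225}$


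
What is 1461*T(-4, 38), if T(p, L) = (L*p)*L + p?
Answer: -8444580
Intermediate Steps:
T(p, L) = p + p*L² (T(p, L) = p*L² + p = p + p*L²)
1461*T(-4, 38) = 1461*(-4*(1 + 38²)) = 1461*(-4*(1 + 1444)) = 1461*(-4*1445) = 1461*(-5780) = -8444580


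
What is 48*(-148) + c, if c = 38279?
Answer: 31175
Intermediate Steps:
48*(-148) + c = 48*(-148) + 38279 = -7104 + 38279 = 31175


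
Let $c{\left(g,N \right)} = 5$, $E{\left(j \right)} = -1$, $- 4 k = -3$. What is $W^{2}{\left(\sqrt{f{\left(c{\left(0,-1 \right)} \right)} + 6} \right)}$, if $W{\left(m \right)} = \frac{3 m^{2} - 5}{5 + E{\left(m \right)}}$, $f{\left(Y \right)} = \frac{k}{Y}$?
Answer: $\frac{72361}{6400} \approx 11.306$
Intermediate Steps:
$k = \frac{3}{4}$ ($k = \left(- \frac{1}{4}\right) \left(-3\right) = \frac{3}{4} \approx 0.75$)
$f{\left(Y \right)} = \frac{3}{4 Y}$
$W{\left(m \right)} = - \frac{5}{4} + \frac{3 m^{2}}{4}$ ($W{\left(m \right)} = \frac{3 m^{2} - 5}{5 - 1} = \frac{-5 + 3 m^{2}}{4} = \left(-5 + 3 m^{2}\right) \frac{1}{4} = - \frac{5}{4} + \frac{3 m^{2}}{4}$)
$W^{2}{\left(\sqrt{f{\left(c{\left(0,-1 \right)} \right)} + 6} \right)} = \left(- \frac{5}{4} + \frac{3 \left(\sqrt{\frac{3}{4 \cdot 5} + 6}\right)^{2}}{4}\right)^{2} = \left(- \frac{5}{4} + \frac{3 \left(\sqrt{\frac{3}{4} \cdot \frac{1}{5} + 6}\right)^{2}}{4}\right)^{2} = \left(- \frac{5}{4} + \frac{3 \left(\sqrt{\frac{3}{20} + 6}\right)^{2}}{4}\right)^{2} = \left(- \frac{5}{4} + \frac{3 \left(\sqrt{\frac{123}{20}}\right)^{2}}{4}\right)^{2} = \left(- \frac{5}{4} + \frac{3 \left(\frac{\sqrt{615}}{10}\right)^{2}}{4}\right)^{2} = \left(- \frac{5}{4} + \frac{3}{4} \cdot \frac{123}{20}\right)^{2} = \left(- \frac{5}{4} + \frac{369}{80}\right)^{2} = \left(\frac{269}{80}\right)^{2} = \frac{72361}{6400}$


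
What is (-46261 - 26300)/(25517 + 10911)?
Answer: -72561/36428 ≈ -1.9919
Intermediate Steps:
(-46261 - 26300)/(25517 + 10911) = -72561/36428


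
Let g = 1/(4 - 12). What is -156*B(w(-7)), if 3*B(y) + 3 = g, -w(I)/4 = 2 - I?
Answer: 325/2 ≈ 162.50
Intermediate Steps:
w(I) = -8 + 4*I (w(I) = -4*(2 - I) = -8 + 4*I)
g = -1/8 (g = 1/(-8) = -1/8 ≈ -0.12500)
B(y) = -25/24 (B(y) = -1 + (1/3)*(-1/8) = -1 - 1/24 = -25/24)
-156*B(w(-7)) = -156*(-25/24) = 325/2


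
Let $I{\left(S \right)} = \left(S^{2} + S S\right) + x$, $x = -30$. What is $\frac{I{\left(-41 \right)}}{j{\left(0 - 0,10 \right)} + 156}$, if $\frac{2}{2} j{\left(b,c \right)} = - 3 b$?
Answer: $\frac{833}{39} \approx 21.359$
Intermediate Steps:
$I{\left(S \right)} = -30 + 2 S^{2}$ ($I{\left(S \right)} = \left(S^{2} + S S\right) - 30 = \left(S^{2} + S^{2}\right) - 30 = 2 S^{2} - 30 = -30 + 2 S^{2}$)
$j{\left(b,c \right)} = - 3 b$
$\frac{I{\left(-41 \right)}}{j{\left(0 - 0,10 \right)} + 156} = \frac{-30 + 2 \left(-41\right)^{2}}{- 3 \left(0 - 0\right) + 156} = \frac{-30 + 2 \cdot 1681}{- 3 \left(0 + 0\right) + 156} = \frac{-30 + 3362}{\left(-3\right) 0 + 156} = \frac{3332}{0 + 156} = \frac{3332}{156} = 3332 \cdot \frac{1}{156} = \frac{833}{39}$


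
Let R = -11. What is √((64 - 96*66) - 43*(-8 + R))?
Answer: I*√5455 ≈ 73.858*I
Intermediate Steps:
√((64 - 96*66) - 43*(-8 + R)) = √((64 - 96*66) - 43*(-8 - 11)) = √((64 - 6336) - 43*(-19)) = √(-6272 + 817) = √(-5455) = I*√5455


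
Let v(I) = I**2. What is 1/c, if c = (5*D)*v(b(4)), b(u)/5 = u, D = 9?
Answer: 1/18000 ≈ 5.5556e-5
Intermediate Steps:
b(u) = 5*u
c = 18000 (c = (5*9)*(5*4)**2 = 45*20**2 = 45*400 = 18000)
1/c = 1/18000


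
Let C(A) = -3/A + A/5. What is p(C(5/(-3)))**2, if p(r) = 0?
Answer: 0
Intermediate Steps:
C(A) = -3/A + A/5 (C(A) = -3/A + A*(1/5) = -3/A + A/5)
p(C(5/(-3)))**2 = 0**2 = 0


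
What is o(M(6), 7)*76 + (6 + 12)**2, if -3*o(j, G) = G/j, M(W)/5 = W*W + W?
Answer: 14542/45 ≈ 323.16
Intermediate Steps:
M(W) = 5*W + 5*W**2 (M(W) = 5*(W*W + W) = 5*(W**2 + W) = 5*(W + W**2) = 5*W + 5*W**2)
o(j, G) = -G/(3*j)
o(M(6), 7)*76 + (6 + 12)**2 = -1/3*7/5*6*(1 + 6)*76 + (6 + 12)**2 = -1/3*7/5*6*7*76 + 18**2 = -1/3*7/210*76 + 324 = -1/3*7*1/210*76 + 324 = -1/90*76 + 324 = -38/45 + 324 = 14542/45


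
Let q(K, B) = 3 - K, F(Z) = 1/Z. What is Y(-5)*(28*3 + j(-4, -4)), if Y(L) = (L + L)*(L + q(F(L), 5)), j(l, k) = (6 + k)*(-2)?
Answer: 1440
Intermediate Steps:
j(l, k) = -12 - 2*k
Y(L) = 2*L*(3 + L - 1/L) (Y(L) = (L + L)*(L + (3 - 1/L)) = (2*L)*(3 + L - 1/L) = 2*L*(3 + L - 1/L))
Y(-5)*(28*3 + j(-4, -4)) = (-2 + 2*(-5)**2 + 6*(-5))*(28*3 + (-12 - 2*(-4))) = (-2 + 2*25 - 30)*(84 + (-12 + 8)) = (-2 + 50 - 30)*(84 - 4) = 18*80 = 1440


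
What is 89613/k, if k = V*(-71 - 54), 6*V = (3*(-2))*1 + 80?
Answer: -268839/4625 ≈ -58.127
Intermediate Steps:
V = 37/3 (V = ((3*(-2))*1 + 80)/6 = (-6*1 + 80)/6 = (-6 + 80)/6 = (⅙)*74 = 37/3 ≈ 12.333)
k = -4625/3 (k = 37*(-71 - 54)/3 = (37/3)*(-125) = -4625/3 ≈ -1541.7)
89613/k = 89613/(-4625/3) = 89613*(-3/4625) = -268839/4625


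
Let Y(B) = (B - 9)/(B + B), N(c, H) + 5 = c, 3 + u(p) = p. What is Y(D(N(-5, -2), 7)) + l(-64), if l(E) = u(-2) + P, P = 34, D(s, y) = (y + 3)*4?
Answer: 2351/80 ≈ 29.388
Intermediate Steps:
u(p) = -3 + p
N(c, H) = -5 + c
D(s, y) = 12 + 4*y (D(s, y) = (3 + y)*4 = 12 + 4*y)
l(E) = 29 (l(E) = (-3 - 2) + 34 = -5 + 34 = 29)
Y(B) = (-9 + B)/(2*B) (Y(B) = (-9 + B)/((2*B)) = (-9 + B)*(1/(2*B)) = (-9 + B)/(2*B))
Y(D(N(-5, -2), 7)) + l(-64) = (-9 + (12 + 4*7))/(2*(12 + 4*7)) + 29 = (-9 + (12 + 28))/(2*(12 + 28)) + 29 = (½)*(-9 + 40)/40 + 29 = (½)*(1/40)*31 + 29 = 31/80 + 29 = 2351/80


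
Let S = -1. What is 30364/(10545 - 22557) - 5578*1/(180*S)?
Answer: 2564059/90090 ≈ 28.461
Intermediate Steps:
30364/(10545 - 22557) - 5578*1/(180*S) = 30364/(10545 - 22557) - 5578/(-1*30*6) = 30364/(-12012) - 5578/((-30*6)) = 30364*(-1/12012) - 5578/(-180) = -7591/3003 - 5578*(-1/180) = -7591/3003 + 2789/90 = 2564059/90090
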